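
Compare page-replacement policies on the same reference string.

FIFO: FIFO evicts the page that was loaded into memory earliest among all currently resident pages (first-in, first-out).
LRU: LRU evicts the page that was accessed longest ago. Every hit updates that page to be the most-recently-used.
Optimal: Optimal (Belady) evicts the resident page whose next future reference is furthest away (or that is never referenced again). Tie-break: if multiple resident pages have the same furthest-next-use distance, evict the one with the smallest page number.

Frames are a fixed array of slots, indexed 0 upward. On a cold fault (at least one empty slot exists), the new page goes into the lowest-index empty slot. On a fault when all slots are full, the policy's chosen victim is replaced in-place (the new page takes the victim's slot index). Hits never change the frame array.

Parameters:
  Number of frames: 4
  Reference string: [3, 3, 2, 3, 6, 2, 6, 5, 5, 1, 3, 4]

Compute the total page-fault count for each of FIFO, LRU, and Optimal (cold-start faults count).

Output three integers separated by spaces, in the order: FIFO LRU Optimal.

--- FIFO ---
  step 0: ref 3 -> FAULT, frames=[3,-,-,-] (faults so far: 1)
  step 1: ref 3 -> HIT, frames=[3,-,-,-] (faults so far: 1)
  step 2: ref 2 -> FAULT, frames=[3,2,-,-] (faults so far: 2)
  step 3: ref 3 -> HIT, frames=[3,2,-,-] (faults so far: 2)
  step 4: ref 6 -> FAULT, frames=[3,2,6,-] (faults so far: 3)
  step 5: ref 2 -> HIT, frames=[3,2,6,-] (faults so far: 3)
  step 6: ref 6 -> HIT, frames=[3,2,6,-] (faults so far: 3)
  step 7: ref 5 -> FAULT, frames=[3,2,6,5] (faults so far: 4)
  step 8: ref 5 -> HIT, frames=[3,2,6,5] (faults so far: 4)
  step 9: ref 1 -> FAULT, evict 3, frames=[1,2,6,5] (faults so far: 5)
  step 10: ref 3 -> FAULT, evict 2, frames=[1,3,6,5] (faults so far: 6)
  step 11: ref 4 -> FAULT, evict 6, frames=[1,3,4,5] (faults so far: 7)
  FIFO total faults: 7
--- LRU ---
  step 0: ref 3 -> FAULT, frames=[3,-,-,-] (faults so far: 1)
  step 1: ref 3 -> HIT, frames=[3,-,-,-] (faults so far: 1)
  step 2: ref 2 -> FAULT, frames=[3,2,-,-] (faults so far: 2)
  step 3: ref 3 -> HIT, frames=[3,2,-,-] (faults so far: 2)
  step 4: ref 6 -> FAULT, frames=[3,2,6,-] (faults so far: 3)
  step 5: ref 2 -> HIT, frames=[3,2,6,-] (faults so far: 3)
  step 6: ref 6 -> HIT, frames=[3,2,6,-] (faults so far: 3)
  step 7: ref 5 -> FAULT, frames=[3,2,6,5] (faults so far: 4)
  step 8: ref 5 -> HIT, frames=[3,2,6,5] (faults so far: 4)
  step 9: ref 1 -> FAULT, evict 3, frames=[1,2,6,5] (faults so far: 5)
  step 10: ref 3 -> FAULT, evict 2, frames=[1,3,6,5] (faults so far: 6)
  step 11: ref 4 -> FAULT, evict 6, frames=[1,3,4,5] (faults so far: 7)
  LRU total faults: 7
--- Optimal ---
  step 0: ref 3 -> FAULT, frames=[3,-,-,-] (faults so far: 1)
  step 1: ref 3 -> HIT, frames=[3,-,-,-] (faults so far: 1)
  step 2: ref 2 -> FAULT, frames=[3,2,-,-] (faults so far: 2)
  step 3: ref 3 -> HIT, frames=[3,2,-,-] (faults so far: 2)
  step 4: ref 6 -> FAULT, frames=[3,2,6,-] (faults so far: 3)
  step 5: ref 2 -> HIT, frames=[3,2,6,-] (faults so far: 3)
  step 6: ref 6 -> HIT, frames=[3,2,6,-] (faults so far: 3)
  step 7: ref 5 -> FAULT, frames=[3,2,6,5] (faults so far: 4)
  step 8: ref 5 -> HIT, frames=[3,2,6,5] (faults so far: 4)
  step 9: ref 1 -> FAULT, evict 2, frames=[3,1,6,5] (faults so far: 5)
  step 10: ref 3 -> HIT, frames=[3,1,6,5] (faults so far: 5)
  step 11: ref 4 -> FAULT, evict 1, frames=[3,4,6,5] (faults so far: 6)
  Optimal total faults: 6

Answer: 7 7 6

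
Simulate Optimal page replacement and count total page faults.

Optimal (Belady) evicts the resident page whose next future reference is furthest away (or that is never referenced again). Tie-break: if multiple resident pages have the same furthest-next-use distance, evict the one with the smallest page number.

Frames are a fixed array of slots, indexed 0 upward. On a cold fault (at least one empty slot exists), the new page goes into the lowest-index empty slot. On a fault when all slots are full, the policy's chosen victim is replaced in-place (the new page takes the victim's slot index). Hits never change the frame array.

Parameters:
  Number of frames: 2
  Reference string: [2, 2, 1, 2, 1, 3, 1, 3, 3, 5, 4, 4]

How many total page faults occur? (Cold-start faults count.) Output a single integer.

Step 0: ref 2 → FAULT, frames=[2,-]
Step 1: ref 2 → HIT, frames=[2,-]
Step 2: ref 1 → FAULT, frames=[2,1]
Step 3: ref 2 → HIT, frames=[2,1]
Step 4: ref 1 → HIT, frames=[2,1]
Step 5: ref 3 → FAULT (evict 2), frames=[3,1]
Step 6: ref 1 → HIT, frames=[3,1]
Step 7: ref 3 → HIT, frames=[3,1]
Step 8: ref 3 → HIT, frames=[3,1]
Step 9: ref 5 → FAULT (evict 1), frames=[3,5]
Step 10: ref 4 → FAULT (evict 3), frames=[4,5]
Step 11: ref 4 → HIT, frames=[4,5]
Total faults: 5

Answer: 5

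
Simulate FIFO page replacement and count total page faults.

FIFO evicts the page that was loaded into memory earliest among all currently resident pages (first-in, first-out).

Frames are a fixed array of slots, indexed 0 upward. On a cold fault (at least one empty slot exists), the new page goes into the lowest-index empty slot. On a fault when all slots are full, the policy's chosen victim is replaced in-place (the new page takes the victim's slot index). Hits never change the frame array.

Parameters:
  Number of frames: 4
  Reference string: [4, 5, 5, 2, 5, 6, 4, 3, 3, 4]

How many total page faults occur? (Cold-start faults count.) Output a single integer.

Answer: 6

Derivation:
Step 0: ref 4 → FAULT, frames=[4,-,-,-]
Step 1: ref 5 → FAULT, frames=[4,5,-,-]
Step 2: ref 5 → HIT, frames=[4,5,-,-]
Step 3: ref 2 → FAULT, frames=[4,5,2,-]
Step 4: ref 5 → HIT, frames=[4,5,2,-]
Step 5: ref 6 → FAULT, frames=[4,5,2,6]
Step 6: ref 4 → HIT, frames=[4,5,2,6]
Step 7: ref 3 → FAULT (evict 4), frames=[3,5,2,6]
Step 8: ref 3 → HIT, frames=[3,5,2,6]
Step 9: ref 4 → FAULT (evict 5), frames=[3,4,2,6]
Total faults: 6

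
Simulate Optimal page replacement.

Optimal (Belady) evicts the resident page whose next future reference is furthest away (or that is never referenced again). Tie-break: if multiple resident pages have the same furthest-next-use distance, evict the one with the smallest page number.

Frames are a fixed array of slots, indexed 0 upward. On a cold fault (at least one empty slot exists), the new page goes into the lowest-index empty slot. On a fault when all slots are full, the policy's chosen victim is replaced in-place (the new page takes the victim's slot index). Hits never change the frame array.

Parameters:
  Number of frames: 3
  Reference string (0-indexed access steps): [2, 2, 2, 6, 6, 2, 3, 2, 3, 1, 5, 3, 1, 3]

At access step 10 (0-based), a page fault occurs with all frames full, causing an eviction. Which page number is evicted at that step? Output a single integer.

Step 0: ref 2 -> FAULT, frames=[2,-,-]
Step 1: ref 2 -> HIT, frames=[2,-,-]
Step 2: ref 2 -> HIT, frames=[2,-,-]
Step 3: ref 6 -> FAULT, frames=[2,6,-]
Step 4: ref 6 -> HIT, frames=[2,6,-]
Step 5: ref 2 -> HIT, frames=[2,6,-]
Step 6: ref 3 -> FAULT, frames=[2,6,3]
Step 7: ref 2 -> HIT, frames=[2,6,3]
Step 8: ref 3 -> HIT, frames=[2,6,3]
Step 9: ref 1 -> FAULT, evict 2, frames=[1,6,3]
Step 10: ref 5 -> FAULT, evict 6, frames=[1,5,3]
At step 10: evicted page 6

Answer: 6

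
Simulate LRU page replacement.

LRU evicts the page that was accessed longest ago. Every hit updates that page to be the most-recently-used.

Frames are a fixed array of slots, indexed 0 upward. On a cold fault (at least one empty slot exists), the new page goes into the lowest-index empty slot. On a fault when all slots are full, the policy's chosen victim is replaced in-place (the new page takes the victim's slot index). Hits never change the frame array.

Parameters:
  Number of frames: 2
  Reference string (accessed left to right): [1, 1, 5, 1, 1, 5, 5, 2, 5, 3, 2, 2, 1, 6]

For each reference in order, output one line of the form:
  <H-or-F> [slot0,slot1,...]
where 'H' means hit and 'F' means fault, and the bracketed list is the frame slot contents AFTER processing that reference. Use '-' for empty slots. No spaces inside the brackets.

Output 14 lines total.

F [1,-]
H [1,-]
F [1,5]
H [1,5]
H [1,5]
H [1,5]
H [1,5]
F [2,5]
H [2,5]
F [3,5]
F [3,2]
H [3,2]
F [1,2]
F [1,6]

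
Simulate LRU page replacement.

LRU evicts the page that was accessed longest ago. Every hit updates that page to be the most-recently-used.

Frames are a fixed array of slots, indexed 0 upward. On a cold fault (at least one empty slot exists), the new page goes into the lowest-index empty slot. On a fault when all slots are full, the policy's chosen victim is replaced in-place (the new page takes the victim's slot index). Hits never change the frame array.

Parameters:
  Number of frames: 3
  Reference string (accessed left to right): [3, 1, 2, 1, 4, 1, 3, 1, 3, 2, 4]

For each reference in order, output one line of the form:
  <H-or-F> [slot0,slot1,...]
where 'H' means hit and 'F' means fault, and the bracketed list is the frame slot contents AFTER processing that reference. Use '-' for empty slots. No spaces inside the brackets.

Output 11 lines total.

F [3,-,-]
F [3,1,-]
F [3,1,2]
H [3,1,2]
F [4,1,2]
H [4,1,2]
F [4,1,3]
H [4,1,3]
H [4,1,3]
F [2,1,3]
F [2,4,3]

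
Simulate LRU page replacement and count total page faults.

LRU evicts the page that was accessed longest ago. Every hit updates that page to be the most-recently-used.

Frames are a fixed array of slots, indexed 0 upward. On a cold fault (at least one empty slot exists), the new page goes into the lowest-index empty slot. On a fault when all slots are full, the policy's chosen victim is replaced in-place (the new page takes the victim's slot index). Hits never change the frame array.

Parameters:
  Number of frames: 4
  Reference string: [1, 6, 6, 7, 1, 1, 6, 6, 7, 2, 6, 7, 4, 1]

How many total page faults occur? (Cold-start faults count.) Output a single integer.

Step 0: ref 1 → FAULT, frames=[1,-,-,-]
Step 1: ref 6 → FAULT, frames=[1,6,-,-]
Step 2: ref 6 → HIT, frames=[1,6,-,-]
Step 3: ref 7 → FAULT, frames=[1,6,7,-]
Step 4: ref 1 → HIT, frames=[1,6,7,-]
Step 5: ref 1 → HIT, frames=[1,6,7,-]
Step 6: ref 6 → HIT, frames=[1,6,7,-]
Step 7: ref 6 → HIT, frames=[1,6,7,-]
Step 8: ref 7 → HIT, frames=[1,6,7,-]
Step 9: ref 2 → FAULT, frames=[1,6,7,2]
Step 10: ref 6 → HIT, frames=[1,6,7,2]
Step 11: ref 7 → HIT, frames=[1,6,7,2]
Step 12: ref 4 → FAULT (evict 1), frames=[4,6,7,2]
Step 13: ref 1 → FAULT (evict 2), frames=[4,6,7,1]
Total faults: 6

Answer: 6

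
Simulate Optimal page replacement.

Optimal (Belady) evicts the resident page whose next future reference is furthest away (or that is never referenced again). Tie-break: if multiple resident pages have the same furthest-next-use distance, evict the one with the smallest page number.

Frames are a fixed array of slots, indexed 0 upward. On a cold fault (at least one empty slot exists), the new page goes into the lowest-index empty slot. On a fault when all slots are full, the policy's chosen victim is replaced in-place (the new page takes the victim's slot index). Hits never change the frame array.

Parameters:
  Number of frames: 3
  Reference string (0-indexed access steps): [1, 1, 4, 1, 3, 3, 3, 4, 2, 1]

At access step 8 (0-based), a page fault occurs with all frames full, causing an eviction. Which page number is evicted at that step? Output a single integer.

Answer: 3

Derivation:
Step 0: ref 1 -> FAULT, frames=[1,-,-]
Step 1: ref 1 -> HIT, frames=[1,-,-]
Step 2: ref 4 -> FAULT, frames=[1,4,-]
Step 3: ref 1 -> HIT, frames=[1,4,-]
Step 4: ref 3 -> FAULT, frames=[1,4,3]
Step 5: ref 3 -> HIT, frames=[1,4,3]
Step 6: ref 3 -> HIT, frames=[1,4,3]
Step 7: ref 4 -> HIT, frames=[1,4,3]
Step 8: ref 2 -> FAULT, evict 3, frames=[1,4,2]
At step 8: evicted page 3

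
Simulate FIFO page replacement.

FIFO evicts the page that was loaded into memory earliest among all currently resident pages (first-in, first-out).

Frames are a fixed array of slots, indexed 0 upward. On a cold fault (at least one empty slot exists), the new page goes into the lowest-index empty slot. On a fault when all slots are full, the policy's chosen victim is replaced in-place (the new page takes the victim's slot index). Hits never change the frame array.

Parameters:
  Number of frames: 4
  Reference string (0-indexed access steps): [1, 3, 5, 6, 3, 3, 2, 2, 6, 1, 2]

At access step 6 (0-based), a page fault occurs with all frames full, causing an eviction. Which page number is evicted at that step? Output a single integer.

Answer: 1

Derivation:
Step 0: ref 1 -> FAULT, frames=[1,-,-,-]
Step 1: ref 3 -> FAULT, frames=[1,3,-,-]
Step 2: ref 5 -> FAULT, frames=[1,3,5,-]
Step 3: ref 6 -> FAULT, frames=[1,3,5,6]
Step 4: ref 3 -> HIT, frames=[1,3,5,6]
Step 5: ref 3 -> HIT, frames=[1,3,5,6]
Step 6: ref 2 -> FAULT, evict 1, frames=[2,3,5,6]
At step 6: evicted page 1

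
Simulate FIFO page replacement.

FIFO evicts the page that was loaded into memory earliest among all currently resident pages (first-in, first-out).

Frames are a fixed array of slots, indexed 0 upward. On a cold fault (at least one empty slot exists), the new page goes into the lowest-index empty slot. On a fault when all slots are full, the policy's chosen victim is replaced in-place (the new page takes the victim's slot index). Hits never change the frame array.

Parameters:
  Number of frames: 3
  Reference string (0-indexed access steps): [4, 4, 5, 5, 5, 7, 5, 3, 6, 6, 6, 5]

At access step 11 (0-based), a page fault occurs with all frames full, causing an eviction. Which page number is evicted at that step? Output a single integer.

Answer: 7

Derivation:
Step 0: ref 4 -> FAULT, frames=[4,-,-]
Step 1: ref 4 -> HIT, frames=[4,-,-]
Step 2: ref 5 -> FAULT, frames=[4,5,-]
Step 3: ref 5 -> HIT, frames=[4,5,-]
Step 4: ref 5 -> HIT, frames=[4,5,-]
Step 5: ref 7 -> FAULT, frames=[4,5,7]
Step 6: ref 5 -> HIT, frames=[4,5,7]
Step 7: ref 3 -> FAULT, evict 4, frames=[3,5,7]
Step 8: ref 6 -> FAULT, evict 5, frames=[3,6,7]
Step 9: ref 6 -> HIT, frames=[3,6,7]
Step 10: ref 6 -> HIT, frames=[3,6,7]
Step 11: ref 5 -> FAULT, evict 7, frames=[3,6,5]
At step 11: evicted page 7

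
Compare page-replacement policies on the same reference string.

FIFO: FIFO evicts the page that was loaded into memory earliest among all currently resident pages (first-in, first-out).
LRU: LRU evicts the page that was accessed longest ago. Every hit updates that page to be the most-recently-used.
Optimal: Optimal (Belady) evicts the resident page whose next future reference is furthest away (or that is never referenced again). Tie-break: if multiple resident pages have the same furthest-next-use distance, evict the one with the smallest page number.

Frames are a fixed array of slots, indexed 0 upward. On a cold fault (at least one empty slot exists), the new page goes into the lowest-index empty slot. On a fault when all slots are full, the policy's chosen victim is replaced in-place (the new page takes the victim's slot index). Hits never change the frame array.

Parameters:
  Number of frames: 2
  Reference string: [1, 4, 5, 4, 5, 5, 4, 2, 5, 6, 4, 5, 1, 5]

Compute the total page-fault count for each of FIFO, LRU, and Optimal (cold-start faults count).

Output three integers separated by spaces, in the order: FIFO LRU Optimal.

--- FIFO ---
  step 0: ref 1 -> FAULT, frames=[1,-] (faults so far: 1)
  step 1: ref 4 -> FAULT, frames=[1,4] (faults so far: 2)
  step 2: ref 5 -> FAULT, evict 1, frames=[5,4] (faults so far: 3)
  step 3: ref 4 -> HIT, frames=[5,4] (faults so far: 3)
  step 4: ref 5 -> HIT, frames=[5,4] (faults so far: 3)
  step 5: ref 5 -> HIT, frames=[5,4] (faults so far: 3)
  step 6: ref 4 -> HIT, frames=[5,4] (faults so far: 3)
  step 7: ref 2 -> FAULT, evict 4, frames=[5,2] (faults so far: 4)
  step 8: ref 5 -> HIT, frames=[5,2] (faults so far: 4)
  step 9: ref 6 -> FAULT, evict 5, frames=[6,2] (faults so far: 5)
  step 10: ref 4 -> FAULT, evict 2, frames=[6,4] (faults so far: 6)
  step 11: ref 5 -> FAULT, evict 6, frames=[5,4] (faults so far: 7)
  step 12: ref 1 -> FAULT, evict 4, frames=[5,1] (faults so far: 8)
  step 13: ref 5 -> HIT, frames=[5,1] (faults so far: 8)
  FIFO total faults: 8
--- LRU ---
  step 0: ref 1 -> FAULT, frames=[1,-] (faults so far: 1)
  step 1: ref 4 -> FAULT, frames=[1,4] (faults so far: 2)
  step 2: ref 5 -> FAULT, evict 1, frames=[5,4] (faults so far: 3)
  step 3: ref 4 -> HIT, frames=[5,4] (faults so far: 3)
  step 4: ref 5 -> HIT, frames=[5,4] (faults so far: 3)
  step 5: ref 5 -> HIT, frames=[5,4] (faults so far: 3)
  step 6: ref 4 -> HIT, frames=[5,4] (faults so far: 3)
  step 7: ref 2 -> FAULT, evict 5, frames=[2,4] (faults so far: 4)
  step 8: ref 5 -> FAULT, evict 4, frames=[2,5] (faults so far: 5)
  step 9: ref 6 -> FAULT, evict 2, frames=[6,5] (faults so far: 6)
  step 10: ref 4 -> FAULT, evict 5, frames=[6,4] (faults so far: 7)
  step 11: ref 5 -> FAULT, evict 6, frames=[5,4] (faults so far: 8)
  step 12: ref 1 -> FAULT, evict 4, frames=[5,1] (faults so far: 9)
  step 13: ref 5 -> HIT, frames=[5,1] (faults so far: 9)
  LRU total faults: 9
--- Optimal ---
  step 0: ref 1 -> FAULT, frames=[1,-] (faults so far: 1)
  step 1: ref 4 -> FAULT, frames=[1,4] (faults so far: 2)
  step 2: ref 5 -> FAULT, evict 1, frames=[5,4] (faults so far: 3)
  step 3: ref 4 -> HIT, frames=[5,4] (faults so far: 3)
  step 4: ref 5 -> HIT, frames=[5,4] (faults so far: 3)
  step 5: ref 5 -> HIT, frames=[5,4] (faults so far: 3)
  step 6: ref 4 -> HIT, frames=[5,4] (faults so far: 3)
  step 7: ref 2 -> FAULT, evict 4, frames=[5,2] (faults so far: 4)
  step 8: ref 5 -> HIT, frames=[5,2] (faults so far: 4)
  step 9: ref 6 -> FAULT, evict 2, frames=[5,6] (faults so far: 5)
  step 10: ref 4 -> FAULT, evict 6, frames=[5,4] (faults so far: 6)
  step 11: ref 5 -> HIT, frames=[5,4] (faults so far: 6)
  step 12: ref 1 -> FAULT, evict 4, frames=[5,1] (faults so far: 7)
  step 13: ref 5 -> HIT, frames=[5,1] (faults so far: 7)
  Optimal total faults: 7

Answer: 8 9 7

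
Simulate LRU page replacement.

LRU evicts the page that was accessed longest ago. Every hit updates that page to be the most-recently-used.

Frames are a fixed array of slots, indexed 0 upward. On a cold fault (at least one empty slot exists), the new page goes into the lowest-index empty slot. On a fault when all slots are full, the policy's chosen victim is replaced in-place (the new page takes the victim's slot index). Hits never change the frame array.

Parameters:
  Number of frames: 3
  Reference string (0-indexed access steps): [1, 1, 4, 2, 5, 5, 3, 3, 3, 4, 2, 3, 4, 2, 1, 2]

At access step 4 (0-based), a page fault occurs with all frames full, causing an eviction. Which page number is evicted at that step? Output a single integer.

Step 0: ref 1 -> FAULT, frames=[1,-,-]
Step 1: ref 1 -> HIT, frames=[1,-,-]
Step 2: ref 4 -> FAULT, frames=[1,4,-]
Step 3: ref 2 -> FAULT, frames=[1,4,2]
Step 4: ref 5 -> FAULT, evict 1, frames=[5,4,2]
At step 4: evicted page 1

Answer: 1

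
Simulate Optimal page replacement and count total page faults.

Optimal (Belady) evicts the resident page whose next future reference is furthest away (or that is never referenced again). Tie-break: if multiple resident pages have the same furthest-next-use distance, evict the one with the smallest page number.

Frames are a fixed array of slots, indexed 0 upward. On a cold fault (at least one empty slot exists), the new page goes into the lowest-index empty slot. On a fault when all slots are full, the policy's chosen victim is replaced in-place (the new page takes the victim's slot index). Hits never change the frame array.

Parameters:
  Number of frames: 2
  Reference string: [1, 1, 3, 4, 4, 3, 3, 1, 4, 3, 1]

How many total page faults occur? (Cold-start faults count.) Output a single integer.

Answer: 5

Derivation:
Step 0: ref 1 → FAULT, frames=[1,-]
Step 1: ref 1 → HIT, frames=[1,-]
Step 2: ref 3 → FAULT, frames=[1,3]
Step 3: ref 4 → FAULT (evict 1), frames=[4,3]
Step 4: ref 4 → HIT, frames=[4,3]
Step 5: ref 3 → HIT, frames=[4,3]
Step 6: ref 3 → HIT, frames=[4,3]
Step 7: ref 1 → FAULT (evict 3), frames=[4,1]
Step 8: ref 4 → HIT, frames=[4,1]
Step 9: ref 3 → FAULT (evict 4), frames=[3,1]
Step 10: ref 1 → HIT, frames=[3,1]
Total faults: 5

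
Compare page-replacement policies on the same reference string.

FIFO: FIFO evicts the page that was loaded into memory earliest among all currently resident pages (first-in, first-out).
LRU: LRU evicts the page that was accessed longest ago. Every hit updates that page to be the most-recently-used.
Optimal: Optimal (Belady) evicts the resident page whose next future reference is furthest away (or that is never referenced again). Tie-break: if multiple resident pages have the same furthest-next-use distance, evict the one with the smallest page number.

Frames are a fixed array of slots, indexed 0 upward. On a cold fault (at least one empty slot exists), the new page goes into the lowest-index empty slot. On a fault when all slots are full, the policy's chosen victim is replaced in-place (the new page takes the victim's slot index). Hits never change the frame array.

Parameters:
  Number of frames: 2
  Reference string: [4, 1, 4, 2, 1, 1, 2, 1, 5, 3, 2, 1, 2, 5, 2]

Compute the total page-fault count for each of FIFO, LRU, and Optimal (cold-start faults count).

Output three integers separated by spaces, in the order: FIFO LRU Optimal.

--- FIFO ---
  step 0: ref 4 -> FAULT, frames=[4,-] (faults so far: 1)
  step 1: ref 1 -> FAULT, frames=[4,1] (faults so far: 2)
  step 2: ref 4 -> HIT, frames=[4,1] (faults so far: 2)
  step 3: ref 2 -> FAULT, evict 4, frames=[2,1] (faults so far: 3)
  step 4: ref 1 -> HIT, frames=[2,1] (faults so far: 3)
  step 5: ref 1 -> HIT, frames=[2,1] (faults so far: 3)
  step 6: ref 2 -> HIT, frames=[2,1] (faults so far: 3)
  step 7: ref 1 -> HIT, frames=[2,1] (faults so far: 3)
  step 8: ref 5 -> FAULT, evict 1, frames=[2,5] (faults so far: 4)
  step 9: ref 3 -> FAULT, evict 2, frames=[3,5] (faults so far: 5)
  step 10: ref 2 -> FAULT, evict 5, frames=[3,2] (faults so far: 6)
  step 11: ref 1 -> FAULT, evict 3, frames=[1,2] (faults so far: 7)
  step 12: ref 2 -> HIT, frames=[1,2] (faults so far: 7)
  step 13: ref 5 -> FAULT, evict 2, frames=[1,5] (faults so far: 8)
  step 14: ref 2 -> FAULT, evict 1, frames=[2,5] (faults so far: 9)
  FIFO total faults: 9
--- LRU ---
  step 0: ref 4 -> FAULT, frames=[4,-] (faults so far: 1)
  step 1: ref 1 -> FAULT, frames=[4,1] (faults so far: 2)
  step 2: ref 4 -> HIT, frames=[4,1] (faults so far: 2)
  step 3: ref 2 -> FAULT, evict 1, frames=[4,2] (faults so far: 3)
  step 4: ref 1 -> FAULT, evict 4, frames=[1,2] (faults so far: 4)
  step 5: ref 1 -> HIT, frames=[1,2] (faults so far: 4)
  step 6: ref 2 -> HIT, frames=[1,2] (faults so far: 4)
  step 7: ref 1 -> HIT, frames=[1,2] (faults so far: 4)
  step 8: ref 5 -> FAULT, evict 2, frames=[1,5] (faults so far: 5)
  step 9: ref 3 -> FAULT, evict 1, frames=[3,5] (faults so far: 6)
  step 10: ref 2 -> FAULT, evict 5, frames=[3,2] (faults so far: 7)
  step 11: ref 1 -> FAULT, evict 3, frames=[1,2] (faults so far: 8)
  step 12: ref 2 -> HIT, frames=[1,2] (faults so far: 8)
  step 13: ref 5 -> FAULT, evict 1, frames=[5,2] (faults so far: 9)
  step 14: ref 2 -> HIT, frames=[5,2] (faults so far: 9)
  LRU total faults: 9
--- Optimal ---
  step 0: ref 4 -> FAULT, frames=[4,-] (faults so far: 1)
  step 1: ref 1 -> FAULT, frames=[4,1] (faults so far: 2)
  step 2: ref 4 -> HIT, frames=[4,1] (faults so far: 2)
  step 3: ref 2 -> FAULT, evict 4, frames=[2,1] (faults so far: 3)
  step 4: ref 1 -> HIT, frames=[2,1] (faults so far: 3)
  step 5: ref 1 -> HIT, frames=[2,1] (faults so far: 3)
  step 6: ref 2 -> HIT, frames=[2,1] (faults so far: 3)
  step 7: ref 1 -> HIT, frames=[2,1] (faults so far: 3)
  step 8: ref 5 -> FAULT, evict 1, frames=[2,5] (faults so far: 4)
  step 9: ref 3 -> FAULT, evict 5, frames=[2,3] (faults so far: 5)
  step 10: ref 2 -> HIT, frames=[2,3] (faults so far: 5)
  step 11: ref 1 -> FAULT, evict 3, frames=[2,1] (faults so far: 6)
  step 12: ref 2 -> HIT, frames=[2,1] (faults so far: 6)
  step 13: ref 5 -> FAULT, evict 1, frames=[2,5] (faults so far: 7)
  step 14: ref 2 -> HIT, frames=[2,5] (faults so far: 7)
  Optimal total faults: 7

Answer: 9 9 7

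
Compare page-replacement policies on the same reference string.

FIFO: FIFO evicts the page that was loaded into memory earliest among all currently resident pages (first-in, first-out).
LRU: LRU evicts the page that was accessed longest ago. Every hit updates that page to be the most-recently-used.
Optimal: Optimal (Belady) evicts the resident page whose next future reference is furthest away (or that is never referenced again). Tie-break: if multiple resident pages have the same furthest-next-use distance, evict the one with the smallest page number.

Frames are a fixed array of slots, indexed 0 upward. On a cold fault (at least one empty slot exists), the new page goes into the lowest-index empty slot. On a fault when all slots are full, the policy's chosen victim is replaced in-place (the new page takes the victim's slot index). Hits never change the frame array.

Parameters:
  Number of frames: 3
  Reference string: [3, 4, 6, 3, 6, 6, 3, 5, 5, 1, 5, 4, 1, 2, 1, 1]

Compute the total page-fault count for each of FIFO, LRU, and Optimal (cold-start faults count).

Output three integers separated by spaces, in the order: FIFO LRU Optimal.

--- FIFO ---
  step 0: ref 3 -> FAULT, frames=[3,-,-] (faults so far: 1)
  step 1: ref 4 -> FAULT, frames=[3,4,-] (faults so far: 2)
  step 2: ref 6 -> FAULT, frames=[3,4,6] (faults so far: 3)
  step 3: ref 3 -> HIT, frames=[3,4,6] (faults so far: 3)
  step 4: ref 6 -> HIT, frames=[3,4,6] (faults so far: 3)
  step 5: ref 6 -> HIT, frames=[3,4,6] (faults so far: 3)
  step 6: ref 3 -> HIT, frames=[3,4,6] (faults so far: 3)
  step 7: ref 5 -> FAULT, evict 3, frames=[5,4,6] (faults so far: 4)
  step 8: ref 5 -> HIT, frames=[5,4,6] (faults so far: 4)
  step 9: ref 1 -> FAULT, evict 4, frames=[5,1,6] (faults so far: 5)
  step 10: ref 5 -> HIT, frames=[5,1,6] (faults so far: 5)
  step 11: ref 4 -> FAULT, evict 6, frames=[5,1,4] (faults so far: 6)
  step 12: ref 1 -> HIT, frames=[5,1,4] (faults so far: 6)
  step 13: ref 2 -> FAULT, evict 5, frames=[2,1,4] (faults so far: 7)
  step 14: ref 1 -> HIT, frames=[2,1,4] (faults so far: 7)
  step 15: ref 1 -> HIT, frames=[2,1,4] (faults so far: 7)
  FIFO total faults: 7
--- LRU ---
  step 0: ref 3 -> FAULT, frames=[3,-,-] (faults so far: 1)
  step 1: ref 4 -> FAULT, frames=[3,4,-] (faults so far: 2)
  step 2: ref 6 -> FAULT, frames=[3,4,6] (faults so far: 3)
  step 3: ref 3 -> HIT, frames=[3,4,6] (faults so far: 3)
  step 4: ref 6 -> HIT, frames=[3,4,6] (faults so far: 3)
  step 5: ref 6 -> HIT, frames=[3,4,6] (faults so far: 3)
  step 6: ref 3 -> HIT, frames=[3,4,6] (faults so far: 3)
  step 7: ref 5 -> FAULT, evict 4, frames=[3,5,6] (faults so far: 4)
  step 8: ref 5 -> HIT, frames=[3,5,6] (faults so far: 4)
  step 9: ref 1 -> FAULT, evict 6, frames=[3,5,1] (faults so far: 5)
  step 10: ref 5 -> HIT, frames=[3,5,1] (faults so far: 5)
  step 11: ref 4 -> FAULT, evict 3, frames=[4,5,1] (faults so far: 6)
  step 12: ref 1 -> HIT, frames=[4,5,1] (faults so far: 6)
  step 13: ref 2 -> FAULT, evict 5, frames=[4,2,1] (faults so far: 7)
  step 14: ref 1 -> HIT, frames=[4,2,1] (faults so far: 7)
  step 15: ref 1 -> HIT, frames=[4,2,1] (faults so far: 7)
  LRU total faults: 7
--- Optimal ---
  step 0: ref 3 -> FAULT, frames=[3,-,-] (faults so far: 1)
  step 1: ref 4 -> FAULT, frames=[3,4,-] (faults so far: 2)
  step 2: ref 6 -> FAULT, frames=[3,4,6] (faults so far: 3)
  step 3: ref 3 -> HIT, frames=[3,4,6] (faults so far: 3)
  step 4: ref 6 -> HIT, frames=[3,4,6] (faults so far: 3)
  step 5: ref 6 -> HIT, frames=[3,4,6] (faults so far: 3)
  step 6: ref 3 -> HIT, frames=[3,4,6] (faults so far: 3)
  step 7: ref 5 -> FAULT, evict 3, frames=[5,4,6] (faults so far: 4)
  step 8: ref 5 -> HIT, frames=[5,4,6] (faults so far: 4)
  step 9: ref 1 -> FAULT, evict 6, frames=[5,4,1] (faults so far: 5)
  step 10: ref 5 -> HIT, frames=[5,4,1] (faults so far: 5)
  step 11: ref 4 -> HIT, frames=[5,4,1] (faults so far: 5)
  step 12: ref 1 -> HIT, frames=[5,4,1] (faults so far: 5)
  step 13: ref 2 -> FAULT, evict 4, frames=[5,2,1] (faults so far: 6)
  step 14: ref 1 -> HIT, frames=[5,2,1] (faults so far: 6)
  step 15: ref 1 -> HIT, frames=[5,2,1] (faults so far: 6)
  Optimal total faults: 6

Answer: 7 7 6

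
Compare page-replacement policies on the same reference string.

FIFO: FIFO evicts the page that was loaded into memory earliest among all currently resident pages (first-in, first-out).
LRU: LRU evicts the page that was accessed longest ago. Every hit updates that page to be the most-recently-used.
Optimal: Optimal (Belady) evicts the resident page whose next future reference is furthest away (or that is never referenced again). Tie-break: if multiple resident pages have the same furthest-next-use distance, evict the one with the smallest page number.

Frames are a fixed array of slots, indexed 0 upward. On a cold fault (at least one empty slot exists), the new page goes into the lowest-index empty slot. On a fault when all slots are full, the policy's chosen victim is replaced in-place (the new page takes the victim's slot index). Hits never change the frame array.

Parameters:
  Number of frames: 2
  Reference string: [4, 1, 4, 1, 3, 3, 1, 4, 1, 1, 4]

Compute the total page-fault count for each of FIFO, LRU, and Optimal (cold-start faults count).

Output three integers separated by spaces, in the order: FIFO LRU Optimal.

Answer: 5 4 4

Derivation:
--- FIFO ---
  step 0: ref 4 -> FAULT, frames=[4,-] (faults so far: 1)
  step 1: ref 1 -> FAULT, frames=[4,1] (faults so far: 2)
  step 2: ref 4 -> HIT, frames=[4,1] (faults so far: 2)
  step 3: ref 1 -> HIT, frames=[4,1] (faults so far: 2)
  step 4: ref 3 -> FAULT, evict 4, frames=[3,1] (faults so far: 3)
  step 5: ref 3 -> HIT, frames=[3,1] (faults so far: 3)
  step 6: ref 1 -> HIT, frames=[3,1] (faults so far: 3)
  step 7: ref 4 -> FAULT, evict 1, frames=[3,4] (faults so far: 4)
  step 8: ref 1 -> FAULT, evict 3, frames=[1,4] (faults so far: 5)
  step 9: ref 1 -> HIT, frames=[1,4] (faults so far: 5)
  step 10: ref 4 -> HIT, frames=[1,4] (faults so far: 5)
  FIFO total faults: 5
--- LRU ---
  step 0: ref 4 -> FAULT, frames=[4,-] (faults so far: 1)
  step 1: ref 1 -> FAULT, frames=[4,1] (faults so far: 2)
  step 2: ref 4 -> HIT, frames=[4,1] (faults so far: 2)
  step 3: ref 1 -> HIT, frames=[4,1] (faults so far: 2)
  step 4: ref 3 -> FAULT, evict 4, frames=[3,1] (faults so far: 3)
  step 5: ref 3 -> HIT, frames=[3,1] (faults so far: 3)
  step 6: ref 1 -> HIT, frames=[3,1] (faults so far: 3)
  step 7: ref 4 -> FAULT, evict 3, frames=[4,1] (faults so far: 4)
  step 8: ref 1 -> HIT, frames=[4,1] (faults so far: 4)
  step 9: ref 1 -> HIT, frames=[4,1] (faults so far: 4)
  step 10: ref 4 -> HIT, frames=[4,1] (faults so far: 4)
  LRU total faults: 4
--- Optimal ---
  step 0: ref 4 -> FAULT, frames=[4,-] (faults so far: 1)
  step 1: ref 1 -> FAULT, frames=[4,1] (faults so far: 2)
  step 2: ref 4 -> HIT, frames=[4,1] (faults so far: 2)
  step 3: ref 1 -> HIT, frames=[4,1] (faults so far: 2)
  step 4: ref 3 -> FAULT, evict 4, frames=[3,1] (faults so far: 3)
  step 5: ref 3 -> HIT, frames=[3,1] (faults so far: 3)
  step 6: ref 1 -> HIT, frames=[3,1] (faults so far: 3)
  step 7: ref 4 -> FAULT, evict 3, frames=[4,1] (faults so far: 4)
  step 8: ref 1 -> HIT, frames=[4,1] (faults so far: 4)
  step 9: ref 1 -> HIT, frames=[4,1] (faults so far: 4)
  step 10: ref 4 -> HIT, frames=[4,1] (faults so far: 4)
  Optimal total faults: 4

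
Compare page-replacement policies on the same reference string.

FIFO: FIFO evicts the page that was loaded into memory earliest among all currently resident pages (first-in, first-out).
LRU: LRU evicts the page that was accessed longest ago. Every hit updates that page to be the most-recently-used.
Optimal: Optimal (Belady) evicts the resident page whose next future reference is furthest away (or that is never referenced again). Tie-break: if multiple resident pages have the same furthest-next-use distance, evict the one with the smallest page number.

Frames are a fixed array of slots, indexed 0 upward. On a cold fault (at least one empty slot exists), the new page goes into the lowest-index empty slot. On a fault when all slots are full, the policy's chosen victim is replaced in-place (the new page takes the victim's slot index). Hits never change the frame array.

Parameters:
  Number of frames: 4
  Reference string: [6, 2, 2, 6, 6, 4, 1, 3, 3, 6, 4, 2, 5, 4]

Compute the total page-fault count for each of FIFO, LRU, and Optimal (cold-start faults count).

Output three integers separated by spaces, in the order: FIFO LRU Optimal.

--- FIFO ---
  step 0: ref 6 -> FAULT, frames=[6,-,-,-] (faults so far: 1)
  step 1: ref 2 -> FAULT, frames=[6,2,-,-] (faults so far: 2)
  step 2: ref 2 -> HIT, frames=[6,2,-,-] (faults so far: 2)
  step 3: ref 6 -> HIT, frames=[6,2,-,-] (faults so far: 2)
  step 4: ref 6 -> HIT, frames=[6,2,-,-] (faults so far: 2)
  step 5: ref 4 -> FAULT, frames=[6,2,4,-] (faults so far: 3)
  step 6: ref 1 -> FAULT, frames=[6,2,4,1] (faults so far: 4)
  step 7: ref 3 -> FAULT, evict 6, frames=[3,2,4,1] (faults so far: 5)
  step 8: ref 3 -> HIT, frames=[3,2,4,1] (faults so far: 5)
  step 9: ref 6 -> FAULT, evict 2, frames=[3,6,4,1] (faults so far: 6)
  step 10: ref 4 -> HIT, frames=[3,6,4,1] (faults so far: 6)
  step 11: ref 2 -> FAULT, evict 4, frames=[3,6,2,1] (faults so far: 7)
  step 12: ref 5 -> FAULT, evict 1, frames=[3,6,2,5] (faults so far: 8)
  step 13: ref 4 -> FAULT, evict 3, frames=[4,6,2,5] (faults so far: 9)
  FIFO total faults: 9
--- LRU ---
  step 0: ref 6 -> FAULT, frames=[6,-,-,-] (faults so far: 1)
  step 1: ref 2 -> FAULT, frames=[6,2,-,-] (faults so far: 2)
  step 2: ref 2 -> HIT, frames=[6,2,-,-] (faults so far: 2)
  step 3: ref 6 -> HIT, frames=[6,2,-,-] (faults so far: 2)
  step 4: ref 6 -> HIT, frames=[6,2,-,-] (faults so far: 2)
  step 5: ref 4 -> FAULT, frames=[6,2,4,-] (faults so far: 3)
  step 6: ref 1 -> FAULT, frames=[6,2,4,1] (faults so far: 4)
  step 7: ref 3 -> FAULT, evict 2, frames=[6,3,4,1] (faults so far: 5)
  step 8: ref 3 -> HIT, frames=[6,3,4,1] (faults so far: 5)
  step 9: ref 6 -> HIT, frames=[6,3,4,1] (faults so far: 5)
  step 10: ref 4 -> HIT, frames=[6,3,4,1] (faults so far: 5)
  step 11: ref 2 -> FAULT, evict 1, frames=[6,3,4,2] (faults so far: 6)
  step 12: ref 5 -> FAULT, evict 3, frames=[6,5,4,2] (faults so far: 7)
  step 13: ref 4 -> HIT, frames=[6,5,4,2] (faults so far: 7)
  LRU total faults: 7
--- Optimal ---
  step 0: ref 6 -> FAULT, frames=[6,-,-,-] (faults so far: 1)
  step 1: ref 2 -> FAULT, frames=[6,2,-,-] (faults so far: 2)
  step 2: ref 2 -> HIT, frames=[6,2,-,-] (faults so far: 2)
  step 3: ref 6 -> HIT, frames=[6,2,-,-] (faults so far: 2)
  step 4: ref 6 -> HIT, frames=[6,2,-,-] (faults so far: 2)
  step 5: ref 4 -> FAULT, frames=[6,2,4,-] (faults so far: 3)
  step 6: ref 1 -> FAULT, frames=[6,2,4,1] (faults so far: 4)
  step 7: ref 3 -> FAULT, evict 1, frames=[6,2,4,3] (faults so far: 5)
  step 8: ref 3 -> HIT, frames=[6,2,4,3] (faults so far: 5)
  step 9: ref 6 -> HIT, frames=[6,2,4,3] (faults so far: 5)
  step 10: ref 4 -> HIT, frames=[6,2,4,3] (faults so far: 5)
  step 11: ref 2 -> HIT, frames=[6,2,4,3] (faults so far: 5)
  step 12: ref 5 -> FAULT, evict 2, frames=[6,5,4,3] (faults so far: 6)
  step 13: ref 4 -> HIT, frames=[6,5,4,3] (faults so far: 6)
  Optimal total faults: 6

Answer: 9 7 6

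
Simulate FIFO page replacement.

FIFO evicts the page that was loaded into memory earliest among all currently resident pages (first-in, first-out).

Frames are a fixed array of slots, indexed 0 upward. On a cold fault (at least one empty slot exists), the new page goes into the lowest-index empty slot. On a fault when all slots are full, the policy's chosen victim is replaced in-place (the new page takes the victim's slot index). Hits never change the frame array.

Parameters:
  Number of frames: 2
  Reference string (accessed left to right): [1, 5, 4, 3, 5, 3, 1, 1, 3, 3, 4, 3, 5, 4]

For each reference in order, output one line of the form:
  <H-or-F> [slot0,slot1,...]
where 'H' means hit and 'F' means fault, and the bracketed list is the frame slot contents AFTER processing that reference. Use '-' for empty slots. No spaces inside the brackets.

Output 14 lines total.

F [1,-]
F [1,5]
F [4,5]
F [4,3]
F [5,3]
H [5,3]
F [5,1]
H [5,1]
F [3,1]
H [3,1]
F [3,4]
H [3,4]
F [5,4]
H [5,4]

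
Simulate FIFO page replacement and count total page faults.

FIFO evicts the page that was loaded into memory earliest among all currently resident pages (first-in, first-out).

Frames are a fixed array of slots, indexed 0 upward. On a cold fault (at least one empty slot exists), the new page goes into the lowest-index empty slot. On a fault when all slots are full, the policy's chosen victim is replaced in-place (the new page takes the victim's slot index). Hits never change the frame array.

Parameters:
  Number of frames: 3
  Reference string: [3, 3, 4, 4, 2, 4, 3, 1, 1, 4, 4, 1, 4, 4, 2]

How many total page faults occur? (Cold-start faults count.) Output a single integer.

Answer: 4

Derivation:
Step 0: ref 3 → FAULT, frames=[3,-,-]
Step 1: ref 3 → HIT, frames=[3,-,-]
Step 2: ref 4 → FAULT, frames=[3,4,-]
Step 3: ref 4 → HIT, frames=[3,4,-]
Step 4: ref 2 → FAULT, frames=[3,4,2]
Step 5: ref 4 → HIT, frames=[3,4,2]
Step 6: ref 3 → HIT, frames=[3,4,2]
Step 7: ref 1 → FAULT (evict 3), frames=[1,4,2]
Step 8: ref 1 → HIT, frames=[1,4,2]
Step 9: ref 4 → HIT, frames=[1,4,2]
Step 10: ref 4 → HIT, frames=[1,4,2]
Step 11: ref 1 → HIT, frames=[1,4,2]
Step 12: ref 4 → HIT, frames=[1,4,2]
Step 13: ref 4 → HIT, frames=[1,4,2]
Step 14: ref 2 → HIT, frames=[1,4,2]
Total faults: 4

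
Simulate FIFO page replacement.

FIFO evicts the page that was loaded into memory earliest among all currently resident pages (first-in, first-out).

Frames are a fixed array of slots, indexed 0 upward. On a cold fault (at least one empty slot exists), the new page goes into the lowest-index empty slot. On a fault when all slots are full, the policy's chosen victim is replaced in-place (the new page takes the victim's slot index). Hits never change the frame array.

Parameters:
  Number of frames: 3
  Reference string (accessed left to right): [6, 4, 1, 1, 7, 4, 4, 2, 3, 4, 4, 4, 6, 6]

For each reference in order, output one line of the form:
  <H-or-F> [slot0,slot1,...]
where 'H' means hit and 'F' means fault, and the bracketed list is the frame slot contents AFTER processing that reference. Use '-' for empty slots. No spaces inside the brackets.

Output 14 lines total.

F [6,-,-]
F [6,4,-]
F [6,4,1]
H [6,4,1]
F [7,4,1]
H [7,4,1]
H [7,4,1]
F [7,2,1]
F [7,2,3]
F [4,2,3]
H [4,2,3]
H [4,2,3]
F [4,6,3]
H [4,6,3]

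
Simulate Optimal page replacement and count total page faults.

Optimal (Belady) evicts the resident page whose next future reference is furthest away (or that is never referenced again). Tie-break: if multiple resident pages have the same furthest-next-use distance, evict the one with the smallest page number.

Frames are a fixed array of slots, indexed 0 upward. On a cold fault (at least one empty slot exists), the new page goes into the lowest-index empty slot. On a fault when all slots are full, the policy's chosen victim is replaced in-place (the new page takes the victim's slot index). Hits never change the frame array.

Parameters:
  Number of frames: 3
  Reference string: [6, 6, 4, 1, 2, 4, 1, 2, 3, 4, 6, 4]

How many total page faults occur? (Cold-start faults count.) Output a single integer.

Answer: 6

Derivation:
Step 0: ref 6 → FAULT, frames=[6,-,-]
Step 1: ref 6 → HIT, frames=[6,-,-]
Step 2: ref 4 → FAULT, frames=[6,4,-]
Step 3: ref 1 → FAULT, frames=[6,4,1]
Step 4: ref 2 → FAULT (evict 6), frames=[2,4,1]
Step 5: ref 4 → HIT, frames=[2,4,1]
Step 6: ref 1 → HIT, frames=[2,4,1]
Step 7: ref 2 → HIT, frames=[2,4,1]
Step 8: ref 3 → FAULT (evict 1), frames=[2,4,3]
Step 9: ref 4 → HIT, frames=[2,4,3]
Step 10: ref 6 → FAULT (evict 2), frames=[6,4,3]
Step 11: ref 4 → HIT, frames=[6,4,3]
Total faults: 6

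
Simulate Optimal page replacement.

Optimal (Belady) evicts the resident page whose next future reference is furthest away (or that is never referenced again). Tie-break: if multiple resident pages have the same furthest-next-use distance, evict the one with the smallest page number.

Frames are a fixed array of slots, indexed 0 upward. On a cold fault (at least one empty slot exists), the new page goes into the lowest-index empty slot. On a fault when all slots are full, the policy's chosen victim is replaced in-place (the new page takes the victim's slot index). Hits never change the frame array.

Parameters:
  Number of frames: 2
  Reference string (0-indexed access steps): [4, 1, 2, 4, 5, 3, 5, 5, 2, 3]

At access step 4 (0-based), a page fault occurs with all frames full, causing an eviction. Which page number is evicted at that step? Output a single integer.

Answer: 4

Derivation:
Step 0: ref 4 -> FAULT, frames=[4,-]
Step 1: ref 1 -> FAULT, frames=[4,1]
Step 2: ref 2 -> FAULT, evict 1, frames=[4,2]
Step 3: ref 4 -> HIT, frames=[4,2]
Step 4: ref 5 -> FAULT, evict 4, frames=[5,2]
At step 4: evicted page 4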